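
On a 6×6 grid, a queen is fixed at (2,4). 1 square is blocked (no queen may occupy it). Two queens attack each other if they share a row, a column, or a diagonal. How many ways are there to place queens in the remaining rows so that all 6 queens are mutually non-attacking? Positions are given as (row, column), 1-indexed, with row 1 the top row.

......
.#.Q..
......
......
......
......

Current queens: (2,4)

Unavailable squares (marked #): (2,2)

1

Branch on row 1: col 1 → 0; col 2 → 1; col 6 → 0.
Sum: 0 + 1 + 0 = 1.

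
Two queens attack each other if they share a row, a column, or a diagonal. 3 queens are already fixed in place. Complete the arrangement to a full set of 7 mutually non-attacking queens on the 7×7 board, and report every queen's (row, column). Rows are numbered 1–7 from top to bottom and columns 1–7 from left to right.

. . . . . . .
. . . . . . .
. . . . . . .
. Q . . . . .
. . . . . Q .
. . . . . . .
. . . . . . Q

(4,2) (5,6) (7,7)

(1,4) (2,1) (3,5) (4,2) (5,6) (6,3) (7,7)

Row 1: attacked by (4,2)→{2,5}; (5,6)→{2,6}; (7,7)→{1,7}. Safe: 3, 4. Place at column 4.
Row 2: attacked by (1,4)→{3,4,5}; (4,2)→{2,4}; (5,6)→{3,6}; (7,7)→{2,7}. Safe: 1. Place at column 1.
Row 3: attacked by (1,4)→{2,4,6}; (2,1)→{1,2}; (4,2)→{1,2,3}; (5,6)→{4,6}; (7,7)→{3,7}. Safe: 5. Place at column 5.
Row 6: attacked by (1,4)→{4}; (2,1)→{1,5}; (3,5)→{2,5}; (4,2)→{2,4}; (5,6)→{5,6,7}; (7,7)→{6,7}. Safe: 3. Place at column 3.
Columns [4, 1, 5, 2, 6, 3, 7], r−c [-3, 1, -2, 2, -1, 3, 0], r+c [5, 3, 8, 6, 11, 9, 14] are all distinct, so no two queens attack.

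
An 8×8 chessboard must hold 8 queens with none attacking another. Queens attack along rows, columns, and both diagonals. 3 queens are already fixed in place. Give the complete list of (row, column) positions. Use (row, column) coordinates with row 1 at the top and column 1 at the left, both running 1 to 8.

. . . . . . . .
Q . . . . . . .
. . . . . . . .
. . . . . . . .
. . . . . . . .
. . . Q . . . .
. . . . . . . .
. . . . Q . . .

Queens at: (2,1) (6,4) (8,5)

(1,7) (2,1) (3,3) (4,8) (5,6) (6,4) (7,2) (8,5)

Row 1: attacked by (2,1)→{1,2}; (6,4)→{4}; (8,5)→{5}. Safe: 3, 6, 7, 8. Place at column 7.
Row 3: attacked by (1,7)→{5,7}; (2,1)→{1,2}; (6,4)→{1,4,7}; (8,5)→{5}. Safe: 3, 6, 8. Place at column 3.
Row 4: attacked by (1,7)→{4,7}; (2,1)→{1,3}; (3,3)→{2,3,4}; (6,4)→{2,4,6}; (8,5)→{1,5}. Safe: 8. Place at column 8.
Row 5: attacked by (1,7)→{3,7}; (2,1)→{1,4}; (3,3)→{1,3,5}; (4,8)→{7,8}; (6,4)→{3,4,5}; (8,5)→{2,5,8}. Safe: 6. Place at column 6.
Row 7: attacked by (1,7)→{1,7}; (2,1)→{1,6}; (3,3)→{3,7}; (4,8)→{5,8}; (5,6)→{4,6,8}; (6,4)→{3,4,5}; (8,5)→{4,5,6}. Safe: 2. Place at column 2.
Columns [7, 1, 3, 8, 6, 4, 2, 5], r−c [-6, 1, 0, -4, -1, 2, 5, 3], r+c [8, 3, 6, 12, 11, 10, 9, 13] are all distinct, so no two queens attack.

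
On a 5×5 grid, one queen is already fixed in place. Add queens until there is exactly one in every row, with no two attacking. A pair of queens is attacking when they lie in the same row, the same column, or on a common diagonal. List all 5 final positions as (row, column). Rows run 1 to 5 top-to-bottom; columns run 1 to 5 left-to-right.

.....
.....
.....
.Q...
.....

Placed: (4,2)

(1,3) (2,1) (3,4) (4,2) (5,5)

Row 1: attacked by (4,2)→{2,5}. Safe: 1, 3, 4. Place at column 3.
Row 2: attacked by (1,3)→{2,3,4}; (4,2)→{2,4}. Safe: 1, 5. Place at column 1.
Row 3: attacked by (1,3)→{1,3,5}; (2,1)→{1,2}; (4,2)→{1,2,3}. Safe: 4. Place at column 4.
Row 5: attacked by (1,3)→{3}; (2,1)→{1,4}; (3,4)→{2,4}; (4,2)→{1,2,3}. Safe: 5. Place at column 5.
Columns [3, 1, 4, 2, 5], r−c [-2, 1, -1, 2, 0], r+c [4, 3, 7, 6, 10] are all distinct, so no two queens attack.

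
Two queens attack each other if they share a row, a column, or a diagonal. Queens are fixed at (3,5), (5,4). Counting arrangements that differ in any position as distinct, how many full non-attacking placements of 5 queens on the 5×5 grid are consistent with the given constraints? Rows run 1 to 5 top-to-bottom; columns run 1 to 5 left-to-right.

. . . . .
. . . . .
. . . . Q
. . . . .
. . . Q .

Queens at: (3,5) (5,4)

1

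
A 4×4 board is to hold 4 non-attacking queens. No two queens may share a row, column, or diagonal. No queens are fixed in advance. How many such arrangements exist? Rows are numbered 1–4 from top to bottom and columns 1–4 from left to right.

Branch on row 1: col 1 → 0; col 2 → 1; col 3 → 1; col 4 → 0.
Sum: 0 + 1 + 1 + 0 = 2.
(This is the classic 4-queens count.)

2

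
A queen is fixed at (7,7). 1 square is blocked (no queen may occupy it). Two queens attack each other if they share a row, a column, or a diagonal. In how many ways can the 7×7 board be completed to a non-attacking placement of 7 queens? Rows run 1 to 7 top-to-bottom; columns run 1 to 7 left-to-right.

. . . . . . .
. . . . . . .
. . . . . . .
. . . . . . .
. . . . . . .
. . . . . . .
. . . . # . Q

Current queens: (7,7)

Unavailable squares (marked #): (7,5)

4

Branch on row 1: col 2 → 1; col 3 → 1; col 4 → 1; col 5 → 1; col 6 → 0.
Sum: 1 + 1 + 1 + 1 + 0 = 4.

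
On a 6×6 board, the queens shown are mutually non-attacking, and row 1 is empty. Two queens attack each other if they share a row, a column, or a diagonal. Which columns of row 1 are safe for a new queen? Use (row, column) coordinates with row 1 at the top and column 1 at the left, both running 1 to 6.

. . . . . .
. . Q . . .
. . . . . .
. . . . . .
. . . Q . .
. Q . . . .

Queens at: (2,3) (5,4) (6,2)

columns 1, 5, 6

(2,3) attacks row 1 at column 3 and diagonals 2, 4.
(5,4) attacks row 1 at column 4.
(6,2) attacks row 1 at column 2.
Attacked columns: {2, 3, 4}. Safe: {1, 5, 6}.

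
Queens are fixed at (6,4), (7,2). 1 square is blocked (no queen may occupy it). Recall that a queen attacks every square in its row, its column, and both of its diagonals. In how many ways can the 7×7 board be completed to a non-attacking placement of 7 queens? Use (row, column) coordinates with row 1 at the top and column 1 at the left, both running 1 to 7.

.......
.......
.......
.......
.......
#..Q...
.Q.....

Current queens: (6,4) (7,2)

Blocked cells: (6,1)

2

Branch on row 1: col 1 → 0; col 3 → 0; col 5 → 0; col 6 → 1; col 7 → 1.
Sum: 0 + 0 + 0 + 1 + 1 = 2.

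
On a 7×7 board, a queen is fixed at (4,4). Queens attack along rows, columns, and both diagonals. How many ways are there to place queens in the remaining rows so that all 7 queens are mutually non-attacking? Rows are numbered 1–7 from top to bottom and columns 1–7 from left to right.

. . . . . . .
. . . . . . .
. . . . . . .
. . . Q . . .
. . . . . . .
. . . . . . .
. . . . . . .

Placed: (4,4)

8

Branch on row 1: col 2 → 2; col 3 → 2; col 5 → 2; col 6 → 2.
Sum: 2 + 2 + 2 + 2 = 8.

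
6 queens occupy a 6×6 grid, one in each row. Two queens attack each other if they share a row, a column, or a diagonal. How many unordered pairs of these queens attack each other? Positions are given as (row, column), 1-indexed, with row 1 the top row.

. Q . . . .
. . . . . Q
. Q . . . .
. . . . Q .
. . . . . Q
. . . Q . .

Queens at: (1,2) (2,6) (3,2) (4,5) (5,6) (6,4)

5

Same column: (1,2)–(3,2) (column 2); (2,6)–(5,6) (column 6).
Same diagonal: (1,2)–(4,5) (|1−4| = |2−5| = 3); (1,2)–(5,6) (|1−5| = |2−6| = 4); (4,5)–(5,6) (|4−5| = |5−6| = 1).
Total attacking pairs: 5.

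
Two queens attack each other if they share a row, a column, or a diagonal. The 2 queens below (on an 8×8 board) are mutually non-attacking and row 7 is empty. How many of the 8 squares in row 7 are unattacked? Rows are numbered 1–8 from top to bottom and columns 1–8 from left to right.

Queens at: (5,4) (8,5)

4

(5,4) attacks row 7 at column 4 and diagonals 2, 6.
(8,5) attacks row 7 at column 5 and diagonals 4, 6.
Attacked columns: {2, 4, 5, 6}. Safe: {1, 3, 7, 8}.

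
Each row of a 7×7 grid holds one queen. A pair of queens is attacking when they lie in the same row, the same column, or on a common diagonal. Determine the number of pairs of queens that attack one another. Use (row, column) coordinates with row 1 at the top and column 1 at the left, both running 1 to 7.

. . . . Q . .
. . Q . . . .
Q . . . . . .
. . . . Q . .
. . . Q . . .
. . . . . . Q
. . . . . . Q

Same column: (1,5)–(4,5) (column 5); (6,7)–(7,7) (column 7).
Same diagonal: (2,3)–(4,5) (|2−4| = |3−5| = 2); (2,3)–(6,7) (|2−6| = |3−7| = 4); (4,5)–(5,4) (|4−5| = |5−4| = 1); (4,5)–(6,7) (|4−6| = |5−7| = 2).
Total attacking pairs: 6.

6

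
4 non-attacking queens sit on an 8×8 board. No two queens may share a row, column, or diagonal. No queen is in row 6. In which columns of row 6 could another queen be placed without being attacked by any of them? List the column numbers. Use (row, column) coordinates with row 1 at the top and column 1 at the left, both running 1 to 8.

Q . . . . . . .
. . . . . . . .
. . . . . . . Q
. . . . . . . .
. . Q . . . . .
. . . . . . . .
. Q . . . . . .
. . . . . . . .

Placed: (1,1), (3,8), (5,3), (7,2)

columns 7

(1,1) attacks row 6 at column 1 and diagonals 6.
(3,8) attacks row 6 at column 8 and diagonals 5.
(5,3) attacks row 6 at column 3 and diagonals 2, 4.
(7,2) attacks row 6 at column 2 and diagonals 1, 3.
Attacked columns: {1, 2, 3, 4, 5, 6, 8}. Safe: {7}.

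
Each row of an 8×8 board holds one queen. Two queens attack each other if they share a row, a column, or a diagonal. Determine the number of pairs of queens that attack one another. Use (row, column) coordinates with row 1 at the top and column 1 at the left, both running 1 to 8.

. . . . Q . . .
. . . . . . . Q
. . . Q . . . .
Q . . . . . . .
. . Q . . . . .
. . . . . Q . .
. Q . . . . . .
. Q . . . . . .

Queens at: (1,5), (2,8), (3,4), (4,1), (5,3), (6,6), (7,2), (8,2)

Same column: (7,2)–(8,2) (column 2).
Same diagonal: (2,8)–(8,2) (|2−8| = |8−2| = 6).
Total attacking pairs: 2.

2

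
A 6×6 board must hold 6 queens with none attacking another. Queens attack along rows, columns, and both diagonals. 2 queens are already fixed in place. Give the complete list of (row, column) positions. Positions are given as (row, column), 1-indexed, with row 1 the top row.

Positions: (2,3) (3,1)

(1,5) (2,3) (3,1) (4,6) (5,4) (6,2)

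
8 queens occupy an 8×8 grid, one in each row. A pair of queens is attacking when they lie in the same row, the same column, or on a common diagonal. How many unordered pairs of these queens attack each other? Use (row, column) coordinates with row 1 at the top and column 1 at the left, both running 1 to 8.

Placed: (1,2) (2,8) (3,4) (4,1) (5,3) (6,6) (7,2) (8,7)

2

Same column: (1,2)–(7,2) (column 2).
Same diagonal: (1,2)–(3,4) (|1−3| = |2−4| = 2).
Total attacking pairs: 2.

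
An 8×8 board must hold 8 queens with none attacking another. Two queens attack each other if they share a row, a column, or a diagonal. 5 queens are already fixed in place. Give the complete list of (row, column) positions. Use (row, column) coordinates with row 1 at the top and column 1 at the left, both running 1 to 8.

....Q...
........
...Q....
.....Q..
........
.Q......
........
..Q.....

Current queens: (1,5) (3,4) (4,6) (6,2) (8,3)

(1,5) (2,1) (3,4) (4,6) (5,8) (6,2) (7,7) (8,3)

Row 2: attacked by (1,5)→{4,5,6}; (3,4)→{3,4,5}; (4,6)→{4,6,8}; (6,2)→{2,6}; (8,3)→{3}. Safe: 1, 7. Place at column 1.
Row 5: attacked by (1,5)→{1,5}; (2,1)→{1,4}; (3,4)→{2,4,6}; (4,6)→{5,6,7}; (6,2)→{1,2,3}; (8,3)→{3,6}. Safe: 8. Place at column 8.
Row 7: attacked by (1,5)→{5}; (2,1)→{1,6}; (3,4)→{4,8}; (4,6)→{3,6}; (5,8)→{6,8}; (6,2)→{1,2,3}; (8,3)→{2,3,4}. Safe: 7. Place at column 7.
Columns [5, 1, 4, 6, 8, 2, 7, 3], r−c [-4, 1, -1, -2, -3, 4, 0, 5], r+c [6, 3, 7, 10, 13, 8, 14, 11] are all distinct, so no two queens attack.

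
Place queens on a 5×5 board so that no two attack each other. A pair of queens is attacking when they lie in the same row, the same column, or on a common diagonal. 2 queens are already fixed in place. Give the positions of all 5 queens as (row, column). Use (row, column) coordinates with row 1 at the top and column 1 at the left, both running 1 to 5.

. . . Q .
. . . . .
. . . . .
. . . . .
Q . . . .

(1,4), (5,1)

(1,4) (2,2) (3,5) (4,3) (5,1)

Row 2: attacked by (1,4)→{3,4,5}; (5,1)→{1,4}. Safe: 2. Place at column 2.
Row 3: attacked by (1,4)→{2,4}; (2,2)→{1,2,3}; (5,1)→{1,3}. Safe: 5. Place at column 5.
Row 4: attacked by (1,4)→{1,4}; (2,2)→{2,4}; (3,5)→{4,5}; (5,1)→{1,2}. Safe: 3. Place at column 3.
Columns [4, 2, 5, 3, 1], r−c [-3, 0, -2, 1, 4], r+c [5, 4, 8, 7, 6] are all distinct, so no two queens attack.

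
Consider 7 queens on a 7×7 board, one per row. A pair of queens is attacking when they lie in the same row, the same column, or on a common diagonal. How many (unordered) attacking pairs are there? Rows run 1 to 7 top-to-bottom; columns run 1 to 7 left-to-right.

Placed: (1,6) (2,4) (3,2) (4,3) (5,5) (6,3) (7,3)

6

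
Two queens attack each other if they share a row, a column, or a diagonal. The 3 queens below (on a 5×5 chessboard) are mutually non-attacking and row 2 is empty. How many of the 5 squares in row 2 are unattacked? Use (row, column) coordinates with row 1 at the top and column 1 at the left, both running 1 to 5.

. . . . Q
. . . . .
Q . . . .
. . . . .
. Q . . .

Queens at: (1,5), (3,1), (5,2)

1

(1,5) attacks row 2 at column 5 and diagonals 4.
(3,1) attacks row 2 at column 1 and diagonals 2.
(5,2) attacks row 2 at column 2 and diagonals 5.
Attacked columns: {1, 2, 4, 5}. Safe: {3}.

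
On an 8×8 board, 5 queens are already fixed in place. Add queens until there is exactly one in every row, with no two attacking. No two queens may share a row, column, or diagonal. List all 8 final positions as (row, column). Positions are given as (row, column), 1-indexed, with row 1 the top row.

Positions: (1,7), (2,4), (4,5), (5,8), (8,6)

(1,7) (2,4) (3,2) (4,5) (5,8) (6,1) (7,3) (8,6)

Row 3: attacked by (1,7)→{5,7}; (2,4)→{3,4,5}; (4,5)→{4,5,6}; (5,8)→{6,8}; (8,6)→{1,6}. Safe: 2. Place at column 2.
Row 6: attacked by (1,7)→{2,7}; (2,4)→{4,8}; (3,2)→{2,5}; (4,5)→{3,5,7}; (5,8)→{7,8}; (8,6)→{4,6,8}. Safe: 1. Place at column 1.
Row 7: attacked by (1,7)→{1,7}; (2,4)→{4}; (3,2)→{2,6}; (4,5)→{2,5,8}; (5,8)→{6,8}; (6,1)→{1,2}; (8,6)→{5,6,7}. Safe: 3. Place at column 3.
Columns [7, 4, 2, 5, 8, 1, 3, 6], r−c [-6, -2, 1, -1, -3, 5, 4, 2], r+c [8, 6, 5, 9, 13, 7, 10, 14] are all distinct, so no two queens attack.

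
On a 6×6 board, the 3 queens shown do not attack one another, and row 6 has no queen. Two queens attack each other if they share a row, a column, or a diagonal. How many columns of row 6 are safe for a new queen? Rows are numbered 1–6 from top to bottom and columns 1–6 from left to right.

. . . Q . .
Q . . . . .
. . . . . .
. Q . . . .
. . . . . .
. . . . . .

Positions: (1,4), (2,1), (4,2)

2

(1,4) attacks row 6 at column 4.
(2,1) attacks row 6 at column 1 and diagonals 5.
(4,2) attacks row 6 at column 2 and diagonals 4.
Attacked columns: {1, 2, 4, 5}. Safe: {3, 6}.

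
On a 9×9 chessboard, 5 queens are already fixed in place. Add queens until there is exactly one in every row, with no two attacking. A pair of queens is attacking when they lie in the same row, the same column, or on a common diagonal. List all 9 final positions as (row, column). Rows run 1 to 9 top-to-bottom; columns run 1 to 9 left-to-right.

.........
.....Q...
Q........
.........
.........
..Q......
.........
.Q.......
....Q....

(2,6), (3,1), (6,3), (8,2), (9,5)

(1,4) (2,6) (3,1) (4,9) (5,7) (6,3) (7,8) (8,2) (9,5)

Row 1: attacked by (2,6)→{5,6,7}; (3,1)→{1,3}; (6,3)→{3,8}; (8,2)→{2,9}; (9,5)→{5}. Safe: 4. Place at column 4.
Row 4: attacked by (1,4)→{1,4,7}; (2,6)→{4,6,8}; (3,1)→{1,2}; (6,3)→{1,3,5}; (8,2)→{2,6}; (9,5)→{5}. Safe: 9. Place at column 9.
Row 5: attacked by (1,4)→{4,8}; (2,6)→{3,6,9}; (3,1)→{1,3}; (4,9)→{8,9}; (6,3)→{2,3,4}; (8,2)→{2,5}; (9,5)→{1,5,9}. Safe: 7. Place at column 7.
Row 7: attacked by (1,4)→{4}; (2,6)→{1,6}; (3,1)→{1,5}; (4,9)→{6,9}; (5,7)→{5,7,9}; (6,3)→{2,3,4}; (8,2)→{1,2,3}; (9,5)→{3,5,7}. Safe: 8. Place at column 8.
Columns [4, 6, 1, 9, 7, 3, 8, 2, 5], r−c [-3, -4, 2, -5, -2, 3, -1, 6, 4], r+c [5, 8, 4, 13, 12, 9, 15, 10, 14] are all distinct, so no two queens attack.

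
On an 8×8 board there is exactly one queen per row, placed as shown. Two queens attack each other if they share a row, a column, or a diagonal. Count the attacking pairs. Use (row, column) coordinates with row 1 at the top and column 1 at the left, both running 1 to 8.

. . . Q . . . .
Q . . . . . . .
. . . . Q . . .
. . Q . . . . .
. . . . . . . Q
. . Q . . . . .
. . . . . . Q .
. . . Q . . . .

4

Same column: (1,4)–(8,4) (column 4); (4,3)–(6,3) (column 3).
Same diagonal: (1,4)–(5,8) (|1−5| = |4−8| = 4); (2,1)–(4,3) (|2−4| = |1−3| = 2).
Total attacking pairs: 4.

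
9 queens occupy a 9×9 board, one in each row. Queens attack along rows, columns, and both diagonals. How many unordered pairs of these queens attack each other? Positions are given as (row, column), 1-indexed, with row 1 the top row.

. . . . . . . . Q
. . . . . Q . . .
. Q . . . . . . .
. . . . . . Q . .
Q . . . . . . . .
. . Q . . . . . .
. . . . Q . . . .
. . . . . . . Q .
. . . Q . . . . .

0

All columns are distinct and no two queens satisfy |Δrow| = |Δcol|, so no pair attacks.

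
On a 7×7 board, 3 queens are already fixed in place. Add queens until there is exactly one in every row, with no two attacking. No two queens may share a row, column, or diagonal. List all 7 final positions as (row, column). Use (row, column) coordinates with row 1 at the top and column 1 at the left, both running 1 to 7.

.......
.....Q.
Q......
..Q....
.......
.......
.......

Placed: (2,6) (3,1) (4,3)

(1,4) (2,6) (3,1) (4,3) (5,5) (6,7) (7,2)

Row 1: attacked by (2,6)→{5,6,7}; (3,1)→{1,3}; (4,3)→{3,6}. Safe: 2, 4. Place at column 4.
Row 5: attacked by (1,4)→{4}; (2,6)→{3,6}; (3,1)→{1,3}; (4,3)→{2,3,4}. Safe: 5, 7. Place at column 5.
Row 6: attacked by (1,4)→{4}; (2,6)→{2,6}; (3,1)→{1,4}; (4,3)→{1,3,5}; (5,5)→{4,5,6}. Safe: 7. Place at column 7.
Row 7: attacked by (1,4)→{4}; (2,6)→{1,6}; (3,1)→{1,5}; (4,3)→{3,6}; (5,5)→{3,5,7}; (6,7)→{6,7}. Safe: 2. Place at column 2.
Columns [4, 6, 1, 3, 5, 7, 2], r−c [-3, -4, 2, 1, 0, -1, 5], r+c [5, 8, 4, 7, 10, 13, 9] are all distinct, so no two queens attack.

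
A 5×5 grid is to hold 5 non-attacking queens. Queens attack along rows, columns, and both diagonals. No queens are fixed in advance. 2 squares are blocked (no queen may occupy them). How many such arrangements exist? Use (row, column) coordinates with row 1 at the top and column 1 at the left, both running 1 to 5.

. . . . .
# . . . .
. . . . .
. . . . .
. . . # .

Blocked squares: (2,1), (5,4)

6

Branch on row 1: col 1 → 1; col 2 → 1; col 3 → 1; col 4 → 1; col 5 → 2.
Sum: 1 + 1 + 1 + 1 + 2 = 6.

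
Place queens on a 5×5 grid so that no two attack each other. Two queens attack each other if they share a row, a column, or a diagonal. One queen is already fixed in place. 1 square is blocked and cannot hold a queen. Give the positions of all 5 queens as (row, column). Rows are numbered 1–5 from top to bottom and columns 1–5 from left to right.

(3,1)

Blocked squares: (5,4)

(1,5) (2,3) (3,1) (4,4) (5,2)

Row 1: attacked by (3,1)→{1,3}. Safe: 2, 4, 5. Place at column 5.
Row 2: attacked by (1,5)→{4,5}; (3,1)→{1,2}. Safe: 3. Place at column 3.
Row 4: attacked by (1,5)→{2,5}; (2,3)→{1,3,5}; (3,1)→{1,2}. Safe: 4. Place at column 4.
Row 5: attacked by (1,5)→{1,5}; (2,3)→{3}; (3,1)→{1,3}; (4,4)→{3,4,5}. Blocked: 4. Safe: 2. Place at column 2.
Columns [5, 3, 1, 4, 2], r−c [-4, -1, 2, 0, 3], r+c [6, 5, 4, 8, 7] are all distinct, so no two queens attack.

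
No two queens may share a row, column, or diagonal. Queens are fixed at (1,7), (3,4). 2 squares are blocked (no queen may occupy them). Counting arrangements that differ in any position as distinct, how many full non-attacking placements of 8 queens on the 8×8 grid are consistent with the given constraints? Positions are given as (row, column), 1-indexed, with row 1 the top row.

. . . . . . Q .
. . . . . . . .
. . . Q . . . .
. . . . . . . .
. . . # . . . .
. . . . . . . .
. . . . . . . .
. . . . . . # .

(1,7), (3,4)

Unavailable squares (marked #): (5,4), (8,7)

1

Branch on row 2: col 1 → 0; col 2 → 1.
Sum: 0 + 1 = 1.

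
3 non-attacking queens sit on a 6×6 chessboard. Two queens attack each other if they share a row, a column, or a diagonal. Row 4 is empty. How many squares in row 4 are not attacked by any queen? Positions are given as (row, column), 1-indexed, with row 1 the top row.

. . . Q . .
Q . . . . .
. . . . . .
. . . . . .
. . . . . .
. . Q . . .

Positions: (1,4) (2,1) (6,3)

2

(1,4) attacks row 4 at column 4 and diagonals 1.
(2,1) attacks row 4 at column 1 and diagonals 3.
(6,3) attacks row 4 at column 3 and diagonals 1, 5.
Attacked columns: {1, 3, 4, 5}. Safe: {2, 6}.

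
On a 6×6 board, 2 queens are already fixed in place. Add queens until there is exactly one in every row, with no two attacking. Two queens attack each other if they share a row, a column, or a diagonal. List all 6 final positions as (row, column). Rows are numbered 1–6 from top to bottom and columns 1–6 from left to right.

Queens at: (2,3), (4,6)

(1,5) (2,3) (3,1) (4,6) (5,4) (6,2)

Row 1: attacked by (2,3)→{2,3,4}; (4,6)→{3,6}. Safe: 1, 5. Place at column 5.
Row 3: attacked by (1,5)→{3,5}; (2,3)→{2,3,4}; (4,6)→{5,6}. Safe: 1. Place at column 1.
Row 5: attacked by (1,5)→{1,5}; (2,3)→{3,6}; (3,1)→{1,3}; (4,6)→{5,6}. Safe: 2, 4. Place at column 4.
Row 6: attacked by (1,5)→{5}; (2,3)→{3}; (3,1)→{1,4}; (4,6)→{4,6}; (5,4)→{3,4,5}. Safe: 2. Place at column 2.
Columns [5, 3, 1, 6, 4, 2], r−c [-4, -1, 2, -2, 1, 4], r+c [6, 5, 4, 10, 9, 8] are all distinct, so no two queens attack.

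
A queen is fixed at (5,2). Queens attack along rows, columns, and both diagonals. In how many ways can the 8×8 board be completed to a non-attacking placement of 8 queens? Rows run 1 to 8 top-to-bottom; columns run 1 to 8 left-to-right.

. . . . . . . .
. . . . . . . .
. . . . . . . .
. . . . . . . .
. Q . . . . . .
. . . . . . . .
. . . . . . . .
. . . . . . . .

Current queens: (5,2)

8

Branch on row 1: col 1 → 1; col 3 → 0; col 4 → 3; col 5 → 3; col 7 → 0; col 8 → 1.
Sum: 1 + 0 + 3 + 3 + 0 + 1 = 8.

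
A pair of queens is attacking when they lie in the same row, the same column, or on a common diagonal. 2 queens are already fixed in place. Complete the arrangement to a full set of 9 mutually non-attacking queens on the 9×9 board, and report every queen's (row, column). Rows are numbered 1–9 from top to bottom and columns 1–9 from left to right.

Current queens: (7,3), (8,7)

Row 1: attacked by (7,3)→{3,9}; (8,7)→{7}. Safe: 1, 2, 4, 5, 6, 8. Place at column 2.
Row 2: attacked by (1,2)→{1,2,3}; (7,3)→{3,8}; (8,7)→{1,7}. Safe: 4, 5, 6, 9. Place at column 5.
Row 3: attacked by (1,2)→{2,4}; (2,5)→{4,5,6}; (7,3)→{3,7}; (8,7)→{2,7}. Safe: 1, 8, 9. Place at column 8.
Row 4: attacked by (1,2)→{2,5}; (2,5)→{3,5,7}; (3,8)→{7,8,9}; (7,3)→{3,6}; (8,7)→{3,7}. Safe: 1, 4. Place at column 1.
Row 5: attacked by (1,2)→{2,6}; (2,5)→{2,5,8}; (3,8)→{6,8}; (4,1)→{1,2}; (7,3)→{1,3,5}; (8,7)→{4,7}. Safe: 9. Place at column 9.
Row 6: attacked by (1,2)→{2,7}; (2,5)→{1,5,9}; (3,8)→{5,8}; (4,1)→{1,3}; (5,9)→{8,9}; (7,3)→{2,3,4}; (8,7)→{5,7,9}. Safe: 6. Place at column 6.
Row 9: attacked by (1,2)→{2}; (2,5)→{5}; (3,8)→{2,8}; (4,1)→{1,6}; (5,9)→{5,9}; (6,6)→{3,6,9}; (7,3)→{1,3,5}; (8,7)→{6,7,8}. Safe: 4. Place at column 4.
Columns [2, 5, 8, 1, 9, 6, 3, 7, 4], r−c [-1, -3, -5, 3, -4, 0, 4, 1, 5], r+c [3, 7, 11, 5, 14, 12, 10, 15, 13] are all distinct, so no two queens attack.

(1,2) (2,5) (3,8) (4,1) (5,9) (6,6) (7,3) (8,7) (9,4)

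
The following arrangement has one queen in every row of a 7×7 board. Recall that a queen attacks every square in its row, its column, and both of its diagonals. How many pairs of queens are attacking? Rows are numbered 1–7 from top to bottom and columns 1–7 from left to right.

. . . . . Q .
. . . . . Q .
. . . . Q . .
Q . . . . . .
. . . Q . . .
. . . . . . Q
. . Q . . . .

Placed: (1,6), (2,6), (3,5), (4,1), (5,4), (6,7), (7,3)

Same column: (1,6)–(2,6) (column 6).
Same diagonal: (2,6)–(3,5) (|2−3| = |6−5| = 1).
Total attacking pairs: 2.

2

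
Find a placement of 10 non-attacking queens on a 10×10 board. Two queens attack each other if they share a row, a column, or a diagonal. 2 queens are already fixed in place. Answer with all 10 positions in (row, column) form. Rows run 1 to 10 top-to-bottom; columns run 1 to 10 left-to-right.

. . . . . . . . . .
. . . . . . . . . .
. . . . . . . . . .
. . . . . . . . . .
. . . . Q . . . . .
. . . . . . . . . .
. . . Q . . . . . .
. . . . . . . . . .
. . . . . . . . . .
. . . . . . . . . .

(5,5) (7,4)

(1,7) (2,1) (3,10) (4,2) (5,5) (6,8) (7,4) (8,9) (9,3) (10,6)

Row 1: attacked by (5,5)→{1,5,9}; (7,4)→{4,10}. Safe: 2, 3, 6, 7, 8. Place at column 7.
Row 2: attacked by (1,7)→{6,7,8}; (5,5)→{2,5,8}; (7,4)→{4,9}. Safe: 1, 3, 10. Place at column 1.
Row 3: attacked by (1,7)→{5,7,9}; (2,1)→{1,2}; (5,5)→{3,5,7}; (7,4)→{4,8}. Safe: 6, 10. Place at column 10.
Row 4: attacked by (1,7)→{4,7,10}; (2,1)→{1,3}; (3,10)→{9,10}; (5,5)→{4,5,6}; (7,4)→{1,4,7}. Safe: 2, 8. Place at column 2.
Row 6: attacked by (1,7)→{2,7}; (2,1)→{1,5}; (3,10)→{7,10}; (4,2)→{2,4}; (5,5)→{4,5,6}; (7,4)→{3,4,5}. Safe: 8, 9. Place at column 8.
Row 8: attacked by (1,7)→{7}; (2,1)→{1,7}; (3,10)→{5,10}; (4,2)→{2,6}; (5,5)→{2,5,8}; (6,8)→{6,8,10}; (7,4)→{3,4,5}. Safe: 9. Place at column 9.
Row 9: attacked by (1,7)→{7}; (2,1)→{1,8}; (3,10)→{4,10}; (4,2)→{2,7}; (5,5)→{1,5,9}; (6,8)→{5,8}; (7,4)→{2,4,6}; (8,9)→{8,9,10}. Safe: 3. Place at column 3.
Row 10: attacked by (1,7)→{7}; (2,1)→{1,9}; (3,10)→{3,10}; (4,2)→{2,8}; (5,5)→{5,10}; (6,8)→{4,8}; (7,4)→{1,4,7}; (8,9)→{7,9}; (9,3)→{2,3,4}. Safe: 6. Place at column 6.
Columns [7, 1, 10, 2, 5, 8, 4, 9, 3, 6], r−c [-6, 1, -7, 2, 0, -2, 3, -1, 6, 4], r+c [8, 3, 13, 6, 10, 14, 11, 17, 12, 16] are all distinct, so no two queens attack.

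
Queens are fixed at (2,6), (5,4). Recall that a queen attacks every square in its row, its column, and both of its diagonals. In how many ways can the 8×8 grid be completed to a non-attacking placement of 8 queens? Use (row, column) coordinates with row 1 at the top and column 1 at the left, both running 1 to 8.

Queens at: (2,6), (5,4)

Branch on row 1: col 1 → 0; col 2 → 1; col 3 → 2.
Sum: 0 + 1 + 2 = 3.

3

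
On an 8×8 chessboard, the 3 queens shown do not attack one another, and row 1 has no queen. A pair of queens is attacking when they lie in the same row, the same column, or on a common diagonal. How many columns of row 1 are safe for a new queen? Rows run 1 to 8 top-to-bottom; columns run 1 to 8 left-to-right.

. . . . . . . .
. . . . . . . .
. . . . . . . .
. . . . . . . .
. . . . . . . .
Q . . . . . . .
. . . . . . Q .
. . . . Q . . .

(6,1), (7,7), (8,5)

4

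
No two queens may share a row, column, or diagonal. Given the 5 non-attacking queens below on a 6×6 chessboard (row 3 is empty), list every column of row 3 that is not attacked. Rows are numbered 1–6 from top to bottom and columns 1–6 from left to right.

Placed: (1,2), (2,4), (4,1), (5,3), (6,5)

(1,2) attacks row 3 at column 2 and diagonals 4.
(2,4) attacks row 3 at column 4 and diagonals 3, 5.
(4,1) attacks row 3 at column 1 and diagonals 2.
(5,3) attacks row 3 at column 3 and diagonals 1, 5.
(6,5) attacks row 3 at column 5 and diagonals 2.
Attacked columns: {1, 2, 3, 4, 5}. Safe: {6}.

columns 6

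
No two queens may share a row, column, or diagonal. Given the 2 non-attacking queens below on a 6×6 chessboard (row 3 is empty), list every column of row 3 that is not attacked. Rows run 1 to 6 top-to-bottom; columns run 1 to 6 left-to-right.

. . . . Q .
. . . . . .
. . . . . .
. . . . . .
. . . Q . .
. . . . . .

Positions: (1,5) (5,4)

(1,5) attacks row 3 at column 5 and diagonals 3.
(5,4) attacks row 3 at column 4 and diagonals 2, 6.
Attacked columns: {2, 3, 4, 5, 6}. Safe: {1}.

columns 1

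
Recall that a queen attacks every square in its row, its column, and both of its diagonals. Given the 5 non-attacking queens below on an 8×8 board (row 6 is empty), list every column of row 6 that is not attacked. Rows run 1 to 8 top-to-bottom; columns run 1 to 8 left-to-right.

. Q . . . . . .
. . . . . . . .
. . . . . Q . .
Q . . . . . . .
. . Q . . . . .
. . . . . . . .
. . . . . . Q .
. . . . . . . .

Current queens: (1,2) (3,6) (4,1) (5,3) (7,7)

columns 5

(1,2) attacks row 6 at column 2 and diagonals 7.
(3,6) attacks row 6 at column 6 and diagonals 3.
(4,1) attacks row 6 at column 1 and diagonals 3.
(5,3) attacks row 6 at column 3 and diagonals 2, 4.
(7,7) attacks row 6 at column 7 and diagonals 6, 8.
Attacked columns: {1, 2, 3, 4, 6, 7, 8}. Safe: {5}.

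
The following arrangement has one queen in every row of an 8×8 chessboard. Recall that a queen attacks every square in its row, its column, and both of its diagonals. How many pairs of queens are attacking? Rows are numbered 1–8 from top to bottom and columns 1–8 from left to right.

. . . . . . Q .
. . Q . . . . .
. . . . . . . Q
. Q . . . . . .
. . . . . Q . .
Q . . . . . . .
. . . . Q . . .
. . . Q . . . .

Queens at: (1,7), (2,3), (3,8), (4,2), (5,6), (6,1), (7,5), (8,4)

Same diagonal: (2,3)–(5,6) (|2−5| = |3−6| = 3); (3,8)–(5,6) (|3−5| = |8−6| = 2); (4,2)–(7,5) (|4−7| = |2−5| = 3); (7,5)–(8,4) (|7−8| = |5−4| = 1).
Total attacking pairs: 4.

4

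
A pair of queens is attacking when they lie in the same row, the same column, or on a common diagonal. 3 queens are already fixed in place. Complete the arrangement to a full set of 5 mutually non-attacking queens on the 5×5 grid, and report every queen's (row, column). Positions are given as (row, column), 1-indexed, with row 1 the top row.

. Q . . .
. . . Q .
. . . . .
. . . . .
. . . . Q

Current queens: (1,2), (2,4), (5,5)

Row 3: attacked by (1,2)→{2,4}; (2,4)→{3,4,5}; (5,5)→{3,5}. Safe: 1. Place at column 1.
Row 4: attacked by (1,2)→{2,5}; (2,4)→{2,4}; (3,1)→{1,2}; (5,5)→{4,5}. Safe: 3. Place at column 3.
Columns [2, 4, 1, 3, 5], r−c [-1, -2, 2, 1, 0], r+c [3, 6, 4, 7, 10] are all distinct, so no two queens attack.

(1,2) (2,4) (3,1) (4,3) (5,5)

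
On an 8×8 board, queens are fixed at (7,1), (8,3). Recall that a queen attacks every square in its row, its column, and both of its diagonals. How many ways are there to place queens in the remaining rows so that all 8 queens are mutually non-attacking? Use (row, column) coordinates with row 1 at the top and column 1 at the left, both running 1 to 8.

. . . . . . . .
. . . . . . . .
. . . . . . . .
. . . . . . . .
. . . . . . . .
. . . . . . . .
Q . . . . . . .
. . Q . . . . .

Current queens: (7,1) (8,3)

1

Branch on row 1: col 2 → 0; col 4 → 0; col 5 → 0; col 6 → 1; col 8 → 0.
Sum: 0 + 0 + 0 + 1 + 0 = 1.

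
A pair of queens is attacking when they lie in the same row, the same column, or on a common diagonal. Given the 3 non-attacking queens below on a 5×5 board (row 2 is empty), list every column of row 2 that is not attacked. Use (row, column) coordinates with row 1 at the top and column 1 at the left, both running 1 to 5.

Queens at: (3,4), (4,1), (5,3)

(3,4) attacks row 2 at column 4 and diagonals 3, 5.
(4,1) attacks row 2 at column 1 and diagonals 3.
(5,3) attacks row 2 at column 3.
Attacked columns: {1, 3, 4, 5}. Safe: {2}.

columns 2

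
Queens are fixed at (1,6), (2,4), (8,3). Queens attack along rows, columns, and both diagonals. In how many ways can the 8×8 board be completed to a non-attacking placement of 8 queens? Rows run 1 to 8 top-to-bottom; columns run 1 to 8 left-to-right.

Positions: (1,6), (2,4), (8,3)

Branch on row 3: col 1 → 1; col 2 → 1; col 7 → 1.
Sum: 1 + 1 + 1 = 3.

3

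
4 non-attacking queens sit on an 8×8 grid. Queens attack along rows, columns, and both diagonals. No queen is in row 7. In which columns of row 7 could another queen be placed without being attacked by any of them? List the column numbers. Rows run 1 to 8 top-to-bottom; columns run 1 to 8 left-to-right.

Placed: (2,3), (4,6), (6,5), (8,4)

columns 1, 2, 7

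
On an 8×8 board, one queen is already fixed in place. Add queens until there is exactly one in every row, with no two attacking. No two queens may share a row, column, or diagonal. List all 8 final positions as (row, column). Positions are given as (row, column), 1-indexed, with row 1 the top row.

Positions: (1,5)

Row 2: attacked by (1,5)→{4,5,6}. Safe: 1, 2, 3, 7, 8. Place at column 8.
Row 3: attacked by (1,5)→{3,5,7}; (2,8)→{7,8}. Safe: 1, 2, 4, 6. Place at column 4.
Row 4: attacked by (1,5)→{2,5,8}; (2,8)→{6,8}; (3,4)→{3,4,5}. Safe: 1, 7. Place at column 1.
Row 5: attacked by (1,5)→{1,5}; (2,8)→{5,8}; (3,4)→{2,4,6}; (4,1)→{1,2}. Safe: 3, 7. Place at column 3.
Row 6: attacked by (1,5)→{5}; (2,8)→{4,8}; (3,4)→{1,4,7}; (4,1)→{1,3}; (5,3)→{2,3,4}. Safe: 6. Place at column 6.
Row 7: attacked by (1,5)→{5}; (2,8)→{3,8}; (3,4)→{4,8}; (4,1)→{1,4}; (5,3)→{1,3,5}; (6,6)→{5,6,7}. Safe: 2. Place at column 2.
Row 8: attacked by (1,5)→{5}; (2,8)→{2,8}; (3,4)→{4}; (4,1)→{1,5}; (5,3)→{3,6}; (6,6)→{4,6,8}; (7,2)→{1,2,3}. Safe: 7. Place at column 7.
Columns [5, 8, 4, 1, 3, 6, 2, 7], r−c [-4, -6, -1, 3, 2, 0, 5, 1], r+c [6, 10, 7, 5, 8, 12, 9, 15] are all distinct, so no two queens attack.

(1,5) (2,8) (3,4) (4,1) (5,3) (6,6) (7,2) (8,7)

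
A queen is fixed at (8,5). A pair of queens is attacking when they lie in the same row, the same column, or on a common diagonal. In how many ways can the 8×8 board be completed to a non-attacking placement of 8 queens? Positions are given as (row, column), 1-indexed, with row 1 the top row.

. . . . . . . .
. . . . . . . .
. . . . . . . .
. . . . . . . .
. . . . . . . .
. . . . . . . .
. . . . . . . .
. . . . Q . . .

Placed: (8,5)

Branch on row 1: col 1 → 1; col 2 → 3; col 3 → 4; col 4 → 3; col 6 → 3; col 7 → 3; col 8 → 1.
Sum: 1 + 3 + 4 + 3 + 3 + 3 + 1 = 18.

18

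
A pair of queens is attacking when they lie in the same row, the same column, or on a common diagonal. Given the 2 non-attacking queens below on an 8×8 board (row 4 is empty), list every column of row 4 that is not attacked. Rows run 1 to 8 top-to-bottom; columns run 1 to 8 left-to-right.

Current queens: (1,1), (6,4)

columns 3, 5, 7, 8

(1,1) attacks row 4 at column 1 and diagonals 4.
(6,4) attacks row 4 at column 4 and diagonals 2, 6.
Attacked columns: {1, 2, 4, 6}. Safe: {3, 5, 7, 8}.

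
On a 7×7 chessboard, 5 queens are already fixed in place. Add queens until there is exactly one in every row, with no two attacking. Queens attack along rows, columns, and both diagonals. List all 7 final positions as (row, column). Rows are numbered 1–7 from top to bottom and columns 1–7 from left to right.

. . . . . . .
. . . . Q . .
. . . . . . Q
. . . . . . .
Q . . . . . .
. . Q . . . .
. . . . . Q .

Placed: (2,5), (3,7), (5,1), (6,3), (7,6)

Row 1: attacked by (2,5)→{4,5,6}; (3,7)→{5,7}; (5,1)→{1,5}; (6,3)→{3}; (7,6)→{6}. Safe: 2. Place at column 2.
Row 4: attacked by (1,2)→{2,5}; (2,5)→{3,5,7}; (3,7)→{6,7}; (5,1)→{1,2}; (6,3)→{1,3,5}; (7,6)→{3,6}. Safe: 4. Place at column 4.
Columns [2, 5, 7, 4, 1, 3, 6], r−c [-1, -3, -4, 0, 4, 3, 1], r+c [3, 7, 10, 8, 6, 9, 13] are all distinct, so no two queens attack.

(1,2) (2,5) (3,7) (4,4) (5,1) (6,3) (7,6)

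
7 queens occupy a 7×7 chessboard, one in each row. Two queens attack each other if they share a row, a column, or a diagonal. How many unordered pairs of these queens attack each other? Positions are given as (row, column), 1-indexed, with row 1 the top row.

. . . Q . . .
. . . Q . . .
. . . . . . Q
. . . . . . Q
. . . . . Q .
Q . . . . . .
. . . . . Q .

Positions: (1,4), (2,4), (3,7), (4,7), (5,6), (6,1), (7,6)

5

Same column: (1,4)–(2,4) (column 4); (3,7)–(4,7) (column 7); (5,6)–(7,6) (column 6).
Same diagonal: (1,4)–(4,7) (|1−4| = |4−7| = 3); (4,7)–(5,6) (|4−5| = |7−6| = 1).
Total attacking pairs: 5.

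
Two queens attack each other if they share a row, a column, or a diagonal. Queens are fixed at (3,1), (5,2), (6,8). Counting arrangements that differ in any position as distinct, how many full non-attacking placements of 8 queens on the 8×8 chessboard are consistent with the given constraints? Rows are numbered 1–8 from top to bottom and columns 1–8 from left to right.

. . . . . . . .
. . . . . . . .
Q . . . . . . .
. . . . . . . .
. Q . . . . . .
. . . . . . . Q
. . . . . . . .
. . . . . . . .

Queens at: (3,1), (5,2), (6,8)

Branch on row 1: col 4 → 1; col 5 → 2; col 7 → 0.
Sum: 1 + 2 + 0 = 3.

3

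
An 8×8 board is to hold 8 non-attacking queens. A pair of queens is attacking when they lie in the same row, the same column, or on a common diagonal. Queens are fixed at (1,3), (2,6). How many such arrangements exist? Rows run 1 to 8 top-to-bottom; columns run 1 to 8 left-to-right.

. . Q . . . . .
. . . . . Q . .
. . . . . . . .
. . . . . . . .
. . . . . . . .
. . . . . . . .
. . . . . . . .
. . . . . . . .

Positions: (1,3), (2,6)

8

Branch on row 3: col 2 → 3; col 4 → 2; col 8 → 3.
Sum: 3 + 2 + 3 = 8.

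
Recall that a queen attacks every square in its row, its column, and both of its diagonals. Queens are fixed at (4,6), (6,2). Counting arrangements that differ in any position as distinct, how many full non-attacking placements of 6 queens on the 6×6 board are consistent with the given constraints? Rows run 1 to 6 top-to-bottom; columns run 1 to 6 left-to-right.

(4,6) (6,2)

1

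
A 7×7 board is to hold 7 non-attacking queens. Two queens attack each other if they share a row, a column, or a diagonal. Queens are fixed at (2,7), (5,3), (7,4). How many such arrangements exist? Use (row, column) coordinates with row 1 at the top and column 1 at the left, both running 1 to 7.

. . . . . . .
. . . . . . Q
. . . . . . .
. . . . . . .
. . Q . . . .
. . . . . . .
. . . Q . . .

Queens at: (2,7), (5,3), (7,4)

1

Branch on row 1: col 1 → 0; col 2 → 0; col 5 → 1.
Sum: 0 + 0 + 1 = 1.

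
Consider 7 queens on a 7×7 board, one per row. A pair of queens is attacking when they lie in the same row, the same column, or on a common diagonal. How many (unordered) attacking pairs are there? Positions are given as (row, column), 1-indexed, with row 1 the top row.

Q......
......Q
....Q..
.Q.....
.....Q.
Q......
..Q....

Same column: (1,1)–(6,1) (column 1).
Total attacking pairs: 1.

1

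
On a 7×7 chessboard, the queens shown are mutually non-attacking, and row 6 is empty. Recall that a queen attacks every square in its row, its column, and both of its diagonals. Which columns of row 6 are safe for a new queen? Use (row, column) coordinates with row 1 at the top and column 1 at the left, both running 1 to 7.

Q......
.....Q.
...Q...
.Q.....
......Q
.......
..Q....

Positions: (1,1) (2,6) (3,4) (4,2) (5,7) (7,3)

columns 5

(1,1) attacks row 6 at column 1 and diagonals 6.
(2,6) attacks row 6 at column 6 and diagonals 2.
(3,4) attacks row 6 at column 4 and diagonals 1, 7.
(4,2) attacks row 6 at column 2 and diagonals 4.
(5,7) attacks row 6 at column 7 and diagonals 6.
(7,3) attacks row 6 at column 3 and diagonals 2, 4.
Attacked columns: {1, 2, 3, 4, 6, 7}. Safe: {5}.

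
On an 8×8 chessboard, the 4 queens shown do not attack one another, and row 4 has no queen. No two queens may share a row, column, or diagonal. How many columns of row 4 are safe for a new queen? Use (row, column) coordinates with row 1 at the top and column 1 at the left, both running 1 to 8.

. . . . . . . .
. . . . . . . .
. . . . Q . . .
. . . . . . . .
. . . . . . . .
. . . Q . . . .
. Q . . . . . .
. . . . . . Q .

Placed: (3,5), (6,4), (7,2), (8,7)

(3,5) attacks row 4 at column 5 and diagonals 4, 6.
(6,4) attacks row 4 at column 4 and diagonals 2, 6.
(7,2) attacks row 4 at column 2 and diagonals 5.
(8,7) attacks row 4 at column 7 and diagonals 3.
Attacked columns: {2, 3, 4, 5, 6, 7}. Safe: {1, 8}.

2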